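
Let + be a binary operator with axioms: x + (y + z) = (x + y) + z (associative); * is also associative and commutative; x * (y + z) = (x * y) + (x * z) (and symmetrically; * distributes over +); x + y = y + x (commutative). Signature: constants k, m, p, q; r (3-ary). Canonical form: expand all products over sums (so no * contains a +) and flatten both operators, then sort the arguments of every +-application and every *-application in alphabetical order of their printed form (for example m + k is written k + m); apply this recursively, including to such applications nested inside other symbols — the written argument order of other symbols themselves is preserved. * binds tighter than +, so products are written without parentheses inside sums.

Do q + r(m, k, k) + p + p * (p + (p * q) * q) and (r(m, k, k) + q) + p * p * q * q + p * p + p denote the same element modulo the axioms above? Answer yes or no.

Answer: yes — both canonical forms are p + p * p + p * p * q * q + q + r(m, k, k)

Derivation:
Left:  q + r(m, k, k) + p + p * (p + (p * q) * q)
  Expand products over sums:  q + r(m, k, k) + p + p * p + p * p * q * q
  Sort arguments:  p + p * p + p * p * q * q + q + r(m, k, k)
Right:  (r(m, k, k) + q) + p * p * q * q + p * p + p
  Un-nest:  r(m, k, k) + q + p * p * q * q + p * p + p
  Sort:  p + p * p + p * p * q * q + q + r(m, k, k)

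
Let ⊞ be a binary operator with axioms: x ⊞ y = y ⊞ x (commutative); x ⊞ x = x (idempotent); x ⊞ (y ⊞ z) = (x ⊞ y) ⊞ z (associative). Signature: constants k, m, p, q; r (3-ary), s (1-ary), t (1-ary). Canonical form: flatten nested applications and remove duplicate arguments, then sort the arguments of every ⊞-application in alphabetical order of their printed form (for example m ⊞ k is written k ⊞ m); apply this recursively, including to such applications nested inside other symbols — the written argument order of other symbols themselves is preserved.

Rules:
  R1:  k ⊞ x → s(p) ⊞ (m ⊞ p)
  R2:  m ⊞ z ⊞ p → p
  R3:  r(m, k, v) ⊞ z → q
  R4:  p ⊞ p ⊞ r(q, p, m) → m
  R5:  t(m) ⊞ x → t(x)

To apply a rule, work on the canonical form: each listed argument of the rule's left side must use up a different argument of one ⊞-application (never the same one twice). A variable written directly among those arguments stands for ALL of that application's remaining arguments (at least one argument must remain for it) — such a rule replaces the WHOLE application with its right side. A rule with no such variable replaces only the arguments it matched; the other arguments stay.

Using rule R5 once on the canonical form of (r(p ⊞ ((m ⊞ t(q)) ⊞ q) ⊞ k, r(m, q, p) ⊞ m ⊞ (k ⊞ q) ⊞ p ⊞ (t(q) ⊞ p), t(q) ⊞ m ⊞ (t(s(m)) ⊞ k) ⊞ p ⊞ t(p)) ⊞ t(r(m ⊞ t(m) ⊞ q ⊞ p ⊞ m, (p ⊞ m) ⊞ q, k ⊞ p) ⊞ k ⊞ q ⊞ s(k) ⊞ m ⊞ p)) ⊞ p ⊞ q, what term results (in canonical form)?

Canonical form:  p ⊞ q ⊞ r(k ⊞ m ⊞ p ⊞ q ⊞ t(q), k ⊞ m ⊞ p ⊞ q ⊞ r(m, q, p) ⊞ t(q), k ⊞ m ⊞ p ⊞ t(p) ⊞ t(q) ⊞ t(s(m))) ⊞ t(k ⊞ m ⊞ p ⊞ q ⊞ r(m ⊞ p ⊞ q ⊞ t(m), m ⊞ p ⊞ q, k ⊞ p) ⊞ s(k))
Apply R5:  consuming t(m);  x := m ⊞ p ⊞ q
Every leftover argument binds to the variable; the entire application is replaced.
Result:  p ⊞ q ⊞ r(k ⊞ m ⊞ p ⊞ q ⊞ t(q), k ⊞ m ⊞ p ⊞ q ⊞ r(m, q, p) ⊞ t(q), k ⊞ m ⊞ p ⊞ t(p) ⊞ t(q) ⊞ t(s(m))) ⊞ t(k ⊞ m ⊞ p ⊞ q ⊞ r(t(m ⊞ p ⊞ q), m ⊞ p ⊞ q, k ⊞ p) ⊞ s(k))

Answer: p ⊞ q ⊞ r(k ⊞ m ⊞ p ⊞ q ⊞ t(q), k ⊞ m ⊞ p ⊞ q ⊞ r(m, q, p) ⊞ t(q), k ⊞ m ⊞ p ⊞ t(p) ⊞ t(q) ⊞ t(s(m))) ⊞ t(k ⊞ m ⊞ p ⊞ q ⊞ r(t(m ⊞ p ⊞ q), m ⊞ p ⊞ q, k ⊞ p) ⊞ s(k))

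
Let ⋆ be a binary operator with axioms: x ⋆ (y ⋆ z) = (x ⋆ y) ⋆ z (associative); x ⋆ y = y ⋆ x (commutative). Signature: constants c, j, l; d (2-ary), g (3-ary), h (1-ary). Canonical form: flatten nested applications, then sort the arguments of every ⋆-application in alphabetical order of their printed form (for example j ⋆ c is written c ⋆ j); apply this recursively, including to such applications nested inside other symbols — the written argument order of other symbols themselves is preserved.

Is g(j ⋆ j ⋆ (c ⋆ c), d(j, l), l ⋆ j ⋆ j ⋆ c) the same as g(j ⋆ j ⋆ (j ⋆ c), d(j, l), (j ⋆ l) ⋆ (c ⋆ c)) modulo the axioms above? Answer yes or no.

Answer: no — g(c ⋆ c ⋆ j ⋆ j, d(j, l), c ⋆ j ⋆ j ⋆ l) vs g(c ⋆ j ⋆ j ⋆ j, d(j, l), c ⋆ c ⋆ j ⋆ l)

Derivation:
Left:  g(j ⋆ j ⋆ (c ⋆ c), d(j, l), l ⋆ j ⋆ j ⋆ c)
  Descend into:  j ⋆ j ⋆ (c ⋆ c)
  Flatten:  j ⋆ j ⋆ c ⋆ c
  Sort arguments:  c ⋆ c ⋆ j ⋆ j
  Reassemble:  g(c ⋆ c ⋆ j ⋆ j, d(j, l), c ⋆ j ⋆ j ⋆ l)
Right:  g(j ⋆ j ⋆ (j ⋆ c), d(j, l), (j ⋆ l) ⋆ (c ⋆ c))
  Descend into:  (j ⋆ l) ⋆ (c ⋆ c)
  Flatten:  j ⋆ l ⋆ c ⋆ c
  Sort arguments:  c ⋆ c ⋆ j ⋆ l
  Put back:  g(c ⋆ j ⋆ j ⋆ j, d(j, l), c ⋆ c ⋆ j ⋆ l)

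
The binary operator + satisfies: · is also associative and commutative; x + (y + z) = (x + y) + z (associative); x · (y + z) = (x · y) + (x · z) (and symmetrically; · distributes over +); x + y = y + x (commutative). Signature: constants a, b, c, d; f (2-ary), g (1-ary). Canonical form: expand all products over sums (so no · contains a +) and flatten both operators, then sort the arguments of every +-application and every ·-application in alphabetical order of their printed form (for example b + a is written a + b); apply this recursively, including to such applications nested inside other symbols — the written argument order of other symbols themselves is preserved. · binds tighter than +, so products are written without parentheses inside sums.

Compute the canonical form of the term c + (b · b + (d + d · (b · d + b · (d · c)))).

Answer: b · b + b · c · d · d + b · d · d + c + d

Derivation:
Distribute:  c + b · b + d + b · d · d + b · c · d · d
Order the arguments:  b · b + b · c · d · d + b · d · d + c + d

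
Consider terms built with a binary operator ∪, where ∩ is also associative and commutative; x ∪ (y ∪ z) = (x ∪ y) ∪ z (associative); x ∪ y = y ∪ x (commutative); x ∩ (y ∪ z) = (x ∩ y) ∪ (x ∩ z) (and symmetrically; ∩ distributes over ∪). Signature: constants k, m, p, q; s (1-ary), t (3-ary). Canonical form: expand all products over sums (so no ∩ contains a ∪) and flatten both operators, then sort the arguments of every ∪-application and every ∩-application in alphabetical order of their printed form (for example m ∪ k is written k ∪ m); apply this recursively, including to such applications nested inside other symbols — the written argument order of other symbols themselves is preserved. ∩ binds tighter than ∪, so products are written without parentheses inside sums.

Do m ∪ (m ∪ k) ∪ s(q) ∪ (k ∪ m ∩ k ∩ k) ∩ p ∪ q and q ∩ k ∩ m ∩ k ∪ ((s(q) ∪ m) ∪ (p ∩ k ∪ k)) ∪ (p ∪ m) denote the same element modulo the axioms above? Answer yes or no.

Answer: no — k ∪ k ∩ k ∩ m ∩ p ∪ k ∩ p ∪ m ∪ m ∪ q ∪ s(q) vs k ∪ k ∩ k ∩ m ∩ q ∪ k ∩ p ∪ m ∪ m ∪ p ∪ s(q)

Derivation:
Left:  m ∪ (m ∪ k) ∪ s(q) ∪ (k ∪ m ∩ k ∩ k) ∩ p ∪ q
  Expand products over sums:  m ∪ m ∪ k ∪ s(q) ∪ k ∩ p ∪ k ∩ k ∩ m ∩ p ∪ q
  Sort:  k ∪ k ∩ k ∩ m ∩ p ∪ k ∩ p ∪ m ∪ m ∪ q ∪ s(q)
Right:  q ∩ k ∩ m ∩ k ∪ ((s(q) ∪ m) ∪ (p ∩ k ∪ k)) ∪ (p ∪ m)
  Flatten:  k ∩ k ∩ m ∩ q ∪ s(q) ∪ m ∪ k ∩ p ∪ k ∪ p ∪ m
  Sort:  k ∪ k ∩ k ∩ m ∩ q ∪ k ∩ p ∪ m ∪ m ∪ p ∪ s(q)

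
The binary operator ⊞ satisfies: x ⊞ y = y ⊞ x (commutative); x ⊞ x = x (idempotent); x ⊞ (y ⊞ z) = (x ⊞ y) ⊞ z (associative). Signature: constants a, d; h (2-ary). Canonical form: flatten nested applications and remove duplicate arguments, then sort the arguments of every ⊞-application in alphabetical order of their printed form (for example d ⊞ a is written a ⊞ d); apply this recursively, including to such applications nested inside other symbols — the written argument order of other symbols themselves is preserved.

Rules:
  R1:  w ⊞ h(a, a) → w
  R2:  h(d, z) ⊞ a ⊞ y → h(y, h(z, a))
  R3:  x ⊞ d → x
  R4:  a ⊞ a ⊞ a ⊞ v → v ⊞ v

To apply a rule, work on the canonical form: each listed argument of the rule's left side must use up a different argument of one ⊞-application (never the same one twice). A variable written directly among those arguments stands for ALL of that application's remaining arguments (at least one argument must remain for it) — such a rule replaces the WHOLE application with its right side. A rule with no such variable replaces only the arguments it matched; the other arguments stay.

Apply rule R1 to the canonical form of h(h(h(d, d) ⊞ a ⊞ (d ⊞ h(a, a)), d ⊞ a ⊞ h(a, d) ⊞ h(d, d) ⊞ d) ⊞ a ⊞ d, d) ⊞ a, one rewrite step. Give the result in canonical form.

Canonical form:  a ⊞ h(a ⊞ d ⊞ h(a ⊞ d ⊞ h(a, a) ⊞ h(d, d), a ⊞ d ⊞ h(a, d) ⊞ h(d, d)), d)
R1 matches:  uses h(a, a);  w := a ⊞ d ⊞ h(d, d)
The variable takes the whole remainder — replace the entire application.
New term:  a ⊞ h(a ⊞ d ⊞ h(a ⊞ d ⊞ h(d, d), a ⊞ d ⊞ h(a, d) ⊞ h(d, d)), d)

Answer: a ⊞ h(a ⊞ d ⊞ h(a ⊞ d ⊞ h(d, d), a ⊞ d ⊞ h(a, d) ⊞ h(d, d)), d)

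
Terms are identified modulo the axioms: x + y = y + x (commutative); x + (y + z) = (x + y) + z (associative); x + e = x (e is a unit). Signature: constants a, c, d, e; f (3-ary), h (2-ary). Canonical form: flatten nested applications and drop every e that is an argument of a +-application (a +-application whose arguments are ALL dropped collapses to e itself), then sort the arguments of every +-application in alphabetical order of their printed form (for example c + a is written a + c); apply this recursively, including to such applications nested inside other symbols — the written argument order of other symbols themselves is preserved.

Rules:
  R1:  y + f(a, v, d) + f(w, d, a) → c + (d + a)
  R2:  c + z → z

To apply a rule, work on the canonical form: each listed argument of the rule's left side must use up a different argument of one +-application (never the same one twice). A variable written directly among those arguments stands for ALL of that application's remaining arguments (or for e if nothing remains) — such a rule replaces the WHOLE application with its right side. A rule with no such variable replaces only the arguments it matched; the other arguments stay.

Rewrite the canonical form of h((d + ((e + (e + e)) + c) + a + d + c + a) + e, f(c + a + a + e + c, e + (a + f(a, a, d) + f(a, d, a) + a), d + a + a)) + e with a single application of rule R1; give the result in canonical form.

Answer: h(a + a + c + c + d + d, f(a + a + c + c, a + c + d, a + a + d))

Derivation:
Canonical form:  h(a + a + c + c + d + d, f(a + a + c + c, a + a + f(a, a, d) + f(a, d, a), a + a + d))
Apply R1:  consuming f(a, a, d), f(a, d, a);  v := a, w := a, y := a + a
The extension variable absorbs all remaining arguments, so the whole application is rewritten.
Result:  h(a + a + c + c + d + d, f(a + a + c + c, a + c + d, a + a + d))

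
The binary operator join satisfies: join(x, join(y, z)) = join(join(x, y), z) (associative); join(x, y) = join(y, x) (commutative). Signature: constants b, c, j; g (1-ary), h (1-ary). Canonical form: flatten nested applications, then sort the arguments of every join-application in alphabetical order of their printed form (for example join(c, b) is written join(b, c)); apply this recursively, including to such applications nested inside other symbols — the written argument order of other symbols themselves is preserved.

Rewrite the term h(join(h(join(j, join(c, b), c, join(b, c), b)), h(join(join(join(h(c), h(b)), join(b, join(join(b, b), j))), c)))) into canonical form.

Work inside:  join(h(join(j, join(c, b), c, join(b, c), b)), h(join(join(join(h(c), h(b)), join(b, join(join(b, b), j))), c)))
Canonicalize subterm:  h(join(j, join(c, b), c, join(b, c), b))  →  h(join(b, b, b, c, c, c, j))
Inside:  h(join(join(join(h(c), h(b)), join(b, join(join(b, b), j))), c))  →  h(join(b, b, b, c, h(b), h(c), j))
Order the arguments:  join(h(join(b, b, b, c, c, c, j)), h(join(b, b, b, c, h(b), h(c), j)))
Put back:  h(join(h(join(b, b, b, c, c, c, j)), h(join(b, b, b, c, h(b), h(c), j))))

Answer: h(join(h(join(b, b, b, c, c, c, j)), h(join(b, b, b, c, h(b), h(c), j))))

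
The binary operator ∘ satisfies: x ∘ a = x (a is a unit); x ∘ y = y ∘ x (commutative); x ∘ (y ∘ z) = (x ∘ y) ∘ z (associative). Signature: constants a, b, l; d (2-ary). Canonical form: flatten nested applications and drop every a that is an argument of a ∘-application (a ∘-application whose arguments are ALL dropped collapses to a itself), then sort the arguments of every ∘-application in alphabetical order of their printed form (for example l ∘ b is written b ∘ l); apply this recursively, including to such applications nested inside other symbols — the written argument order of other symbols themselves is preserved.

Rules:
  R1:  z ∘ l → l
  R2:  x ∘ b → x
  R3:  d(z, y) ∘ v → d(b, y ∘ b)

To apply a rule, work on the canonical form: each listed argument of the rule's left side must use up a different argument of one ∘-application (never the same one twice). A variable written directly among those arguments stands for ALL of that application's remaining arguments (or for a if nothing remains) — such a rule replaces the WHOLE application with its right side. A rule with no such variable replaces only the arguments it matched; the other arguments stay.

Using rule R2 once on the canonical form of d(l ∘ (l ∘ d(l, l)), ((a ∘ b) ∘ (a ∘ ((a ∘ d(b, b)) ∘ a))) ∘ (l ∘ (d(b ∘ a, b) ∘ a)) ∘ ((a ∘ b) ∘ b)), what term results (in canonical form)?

Canonical form:  d(d(l, l) ∘ l ∘ l, b ∘ b ∘ b ∘ d(b, b) ∘ d(b, b) ∘ l)
R2 matches:  uses b;  x := b ∘ b ∘ d(b, b) ∘ d(b, b) ∘ l
The variable takes the whole remainder — replace the entire application.
Result:  d(d(l, l) ∘ l ∘ l, b ∘ b ∘ d(b, b) ∘ d(b, b) ∘ l)

Answer: d(d(l, l) ∘ l ∘ l, b ∘ b ∘ d(b, b) ∘ d(b, b) ∘ l)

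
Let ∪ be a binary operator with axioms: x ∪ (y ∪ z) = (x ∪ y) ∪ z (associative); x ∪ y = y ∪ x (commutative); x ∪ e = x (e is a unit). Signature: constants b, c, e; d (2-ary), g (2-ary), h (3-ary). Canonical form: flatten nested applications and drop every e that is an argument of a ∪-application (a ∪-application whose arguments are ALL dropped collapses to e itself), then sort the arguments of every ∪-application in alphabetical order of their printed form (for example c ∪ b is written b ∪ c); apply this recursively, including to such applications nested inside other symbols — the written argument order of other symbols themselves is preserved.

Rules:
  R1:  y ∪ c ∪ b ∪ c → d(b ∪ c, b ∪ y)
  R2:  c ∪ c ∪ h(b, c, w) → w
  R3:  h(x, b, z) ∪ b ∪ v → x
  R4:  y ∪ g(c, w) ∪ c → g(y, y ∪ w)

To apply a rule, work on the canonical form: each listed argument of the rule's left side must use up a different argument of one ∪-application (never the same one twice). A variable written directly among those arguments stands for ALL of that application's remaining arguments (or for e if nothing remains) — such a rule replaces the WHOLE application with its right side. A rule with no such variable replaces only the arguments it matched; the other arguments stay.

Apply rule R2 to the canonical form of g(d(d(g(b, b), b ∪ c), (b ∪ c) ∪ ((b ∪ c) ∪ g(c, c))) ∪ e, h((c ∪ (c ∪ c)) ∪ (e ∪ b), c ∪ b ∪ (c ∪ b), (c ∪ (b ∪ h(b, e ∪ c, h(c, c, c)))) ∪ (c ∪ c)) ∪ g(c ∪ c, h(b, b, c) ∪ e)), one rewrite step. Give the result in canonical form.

Answer: g(d(d(g(b, b), b ∪ c), b ∪ b ∪ c ∪ c ∪ g(c, c)), g(c ∪ c, h(b, b, c)) ∪ h(b ∪ c ∪ c ∪ c, b ∪ b ∪ c ∪ c, b ∪ c ∪ h(c, c, c)))

Derivation:
Canonical form:  g(d(d(g(b, b), b ∪ c), b ∪ b ∪ c ∪ c ∪ g(c, c)), g(c ∪ c, h(b, b, c)) ∪ h(b ∪ c ∪ c ∪ c, b ∪ b ∪ c ∪ c, b ∪ c ∪ c ∪ c ∪ h(b, c, h(c, c, c))))
Apply R2:  consuming c, c, h(b, c, h(c, c, c));  w := h(c, c, c)
Result:  g(d(d(g(b, b), b ∪ c), b ∪ b ∪ c ∪ c ∪ g(c, c)), g(c ∪ c, h(b, b, c)) ∪ h(b ∪ c ∪ c ∪ c, b ∪ b ∪ c ∪ c, b ∪ c ∪ h(c, c, c)))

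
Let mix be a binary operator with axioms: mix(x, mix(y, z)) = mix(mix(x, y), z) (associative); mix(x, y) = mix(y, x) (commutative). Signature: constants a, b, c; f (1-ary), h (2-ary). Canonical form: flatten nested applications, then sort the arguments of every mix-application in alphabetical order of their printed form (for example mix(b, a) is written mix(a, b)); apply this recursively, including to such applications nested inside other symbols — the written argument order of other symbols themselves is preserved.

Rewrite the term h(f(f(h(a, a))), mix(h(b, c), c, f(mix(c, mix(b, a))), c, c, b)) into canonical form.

Answer: h(f(f(h(a, a))), mix(b, c, c, c, f(mix(a, b, c)), h(b, c)))

Derivation:
Descend into:  mix(h(b, c), c, f(mix(c, mix(b, a))), c, c, b)
Simplify inside:  f(mix(c, mix(b, a)))  →  f(mix(a, b, c))
Sort arguments:  mix(b, c, c, c, f(mix(a, b, c)), h(b, c))
Rebuild:  h(f(f(h(a, a))), mix(b, c, c, c, f(mix(a, b, c)), h(b, c)))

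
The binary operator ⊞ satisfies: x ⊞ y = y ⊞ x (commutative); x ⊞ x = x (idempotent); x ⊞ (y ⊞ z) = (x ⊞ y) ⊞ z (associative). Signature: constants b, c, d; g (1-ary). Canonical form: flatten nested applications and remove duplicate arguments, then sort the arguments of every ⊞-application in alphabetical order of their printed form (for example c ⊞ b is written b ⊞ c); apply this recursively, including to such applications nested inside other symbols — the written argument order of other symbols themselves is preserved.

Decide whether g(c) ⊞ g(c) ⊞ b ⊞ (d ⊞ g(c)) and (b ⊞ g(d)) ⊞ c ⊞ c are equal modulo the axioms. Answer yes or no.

Left:  g(c) ⊞ g(c) ⊞ b ⊞ (d ⊞ g(c))
  Merge nested applications:  g(c) ⊞ g(c) ⊞ b ⊞ d ⊞ g(c)
  Drop duplicates:  drop duplicate g(c), g(c)
  Sort:  b ⊞ d ⊞ g(c)
Right:  (b ⊞ g(d)) ⊞ c ⊞ c
  Flatten:  b ⊞ g(d) ⊞ c ⊞ c
  Deduplicate:  drop duplicate c
  Sort arguments:  b ⊞ c ⊞ g(d)

Answer: no — b ⊞ d ⊞ g(c) vs b ⊞ c ⊞ g(d)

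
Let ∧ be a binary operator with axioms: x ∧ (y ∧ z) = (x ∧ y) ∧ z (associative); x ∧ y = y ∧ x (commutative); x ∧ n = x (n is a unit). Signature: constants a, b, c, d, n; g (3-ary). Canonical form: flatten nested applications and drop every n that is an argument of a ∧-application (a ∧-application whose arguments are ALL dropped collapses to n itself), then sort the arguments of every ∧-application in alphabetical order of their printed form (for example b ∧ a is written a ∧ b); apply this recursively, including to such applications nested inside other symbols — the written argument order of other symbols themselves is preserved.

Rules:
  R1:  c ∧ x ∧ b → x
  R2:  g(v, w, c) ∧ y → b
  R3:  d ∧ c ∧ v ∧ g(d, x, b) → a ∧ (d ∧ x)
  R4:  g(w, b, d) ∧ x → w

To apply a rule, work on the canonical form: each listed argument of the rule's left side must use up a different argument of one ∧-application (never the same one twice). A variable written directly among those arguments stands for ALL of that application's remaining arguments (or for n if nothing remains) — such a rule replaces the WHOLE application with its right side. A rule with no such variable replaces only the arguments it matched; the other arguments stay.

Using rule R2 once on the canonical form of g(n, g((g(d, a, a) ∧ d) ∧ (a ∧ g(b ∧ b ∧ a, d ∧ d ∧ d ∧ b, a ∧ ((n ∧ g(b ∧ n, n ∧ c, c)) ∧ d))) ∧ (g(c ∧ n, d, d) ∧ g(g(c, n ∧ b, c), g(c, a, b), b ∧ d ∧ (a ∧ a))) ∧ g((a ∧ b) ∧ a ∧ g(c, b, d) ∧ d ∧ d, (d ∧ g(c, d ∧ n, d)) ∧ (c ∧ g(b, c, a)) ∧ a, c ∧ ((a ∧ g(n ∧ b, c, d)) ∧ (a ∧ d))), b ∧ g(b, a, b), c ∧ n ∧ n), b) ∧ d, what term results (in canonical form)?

Canonical form:  d ∧ g(n, g(a ∧ d ∧ g(a ∧ a ∧ b ∧ d ∧ d ∧ g(c, b, d), a ∧ c ∧ d ∧ g(b, c, a) ∧ g(c, d, d), a ∧ a ∧ c ∧ d ∧ g(b, c, d)) ∧ g(a ∧ b ∧ b, b ∧ d ∧ d ∧ d, a ∧ d ∧ g(b, c, c)) ∧ g(c, d, d) ∧ g(d, a, a) ∧ g(g(c, b, c), g(c, a, b), a ∧ a ∧ b ∧ d), b ∧ g(b, a, b), c), b)
R2 matches:  uses g(b, c, c);  v := b, w := c, y := a ∧ d
Every leftover argument binds to the variable; the entire application is replaced.
New term:  d ∧ g(n, g(a ∧ d ∧ g(a ∧ a ∧ b ∧ d ∧ d ∧ g(c, b, d), a ∧ c ∧ d ∧ g(b, c, a) ∧ g(c, d, d), a ∧ a ∧ c ∧ d ∧ g(b, c, d)) ∧ g(a ∧ b ∧ b, b ∧ d ∧ d ∧ d, b) ∧ g(c, d, d) ∧ g(d, a, a) ∧ g(g(c, b, c), g(c, a, b), a ∧ a ∧ b ∧ d), b ∧ g(b, a, b), c), b)

Answer: d ∧ g(n, g(a ∧ d ∧ g(a ∧ a ∧ b ∧ d ∧ d ∧ g(c, b, d), a ∧ c ∧ d ∧ g(b, c, a) ∧ g(c, d, d), a ∧ a ∧ c ∧ d ∧ g(b, c, d)) ∧ g(a ∧ b ∧ b, b ∧ d ∧ d ∧ d, b) ∧ g(c, d, d) ∧ g(d, a, a) ∧ g(g(c, b, c), g(c, a, b), a ∧ a ∧ b ∧ d), b ∧ g(b, a, b), c), b)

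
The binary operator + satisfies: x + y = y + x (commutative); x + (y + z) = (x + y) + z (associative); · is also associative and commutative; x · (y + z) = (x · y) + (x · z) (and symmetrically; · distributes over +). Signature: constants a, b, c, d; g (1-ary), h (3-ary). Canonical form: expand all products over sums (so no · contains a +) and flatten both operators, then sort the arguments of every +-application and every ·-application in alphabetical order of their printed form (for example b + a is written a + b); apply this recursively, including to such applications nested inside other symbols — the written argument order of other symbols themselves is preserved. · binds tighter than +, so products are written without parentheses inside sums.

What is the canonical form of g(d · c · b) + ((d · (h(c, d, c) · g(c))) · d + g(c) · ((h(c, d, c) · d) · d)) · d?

Answer: d · d · d · g(c) · h(c, d, c) + d · d · d · g(c) · h(c, d, c) + g(b · c · d)

Derivation:
Expand products over sums:  g(b · c · d) + d · d · d · g(c) · h(c, d, c) + d · d · d · g(c) · h(c, d, c)
Sort arguments:  d · d · d · g(c) · h(c, d, c) + d · d · d · g(c) · h(c, d, c) + g(b · c · d)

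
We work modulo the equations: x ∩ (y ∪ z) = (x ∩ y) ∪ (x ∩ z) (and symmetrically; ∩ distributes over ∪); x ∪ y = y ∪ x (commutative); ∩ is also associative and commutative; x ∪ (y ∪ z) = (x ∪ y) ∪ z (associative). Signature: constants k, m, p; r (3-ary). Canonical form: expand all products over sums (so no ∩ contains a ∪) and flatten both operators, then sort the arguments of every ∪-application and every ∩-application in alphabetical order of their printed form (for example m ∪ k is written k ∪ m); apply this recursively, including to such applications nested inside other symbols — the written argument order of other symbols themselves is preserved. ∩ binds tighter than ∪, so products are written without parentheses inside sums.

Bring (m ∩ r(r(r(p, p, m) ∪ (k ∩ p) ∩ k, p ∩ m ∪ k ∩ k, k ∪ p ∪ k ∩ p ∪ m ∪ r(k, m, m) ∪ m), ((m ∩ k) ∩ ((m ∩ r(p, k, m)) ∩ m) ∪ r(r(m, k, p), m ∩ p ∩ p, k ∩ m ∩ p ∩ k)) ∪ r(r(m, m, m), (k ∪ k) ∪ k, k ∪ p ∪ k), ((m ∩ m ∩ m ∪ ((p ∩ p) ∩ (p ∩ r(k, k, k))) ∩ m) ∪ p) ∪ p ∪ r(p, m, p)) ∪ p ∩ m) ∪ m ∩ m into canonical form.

Answer: m ∩ m ∪ m ∩ p ∪ m ∩ r(r(k ∩ k ∩ p ∪ r(p, p, m), k ∩ k ∪ m ∩ p, k ∪ k ∩ p ∪ m ∪ m ∪ p ∪ r(k, m, m)), k ∩ m ∩ m ∩ m ∩ r(p, k, m) ∪ r(r(m, k, p), m ∩ p ∩ p, k ∩ k ∩ m ∩ p) ∪ r(r(m, m, m), k ∪ k ∪ k, k ∪ k ∪ p), m ∩ m ∩ m ∪ m ∩ p ∩ p ∩ p ∩ r(k, k, k) ∪ p ∪ p ∪ r(p, m, p))

Derivation:
Flatten:  m ∩ r(r(k ∩ k ∩ p ∪ r(p, p, m), k ∩ k ∪ m ∩ p, k ∪ k ∩ p ∪ m ∪ m ∪ p ∪ r(k, m, m)), k ∩ m ∩ m ∩ m ∩ r(p, k, m) ∪ r(r(m, k, p), m ∩ p ∩ p, k ∩ k ∩ m ∩ p) ∪ r(r(m, m, m), k ∪ k ∪ k, k ∪ k ∪ p), m ∩ m ∩ m ∪ m ∩ p ∩ p ∩ p ∩ r(k, k, k) ∪ p ∪ p ∪ r(p, m, p)) ∪ m ∩ p ∪ m ∩ m
Sort:  m ∩ m ∪ m ∩ p ∪ m ∩ r(r(k ∩ k ∩ p ∪ r(p, p, m), k ∩ k ∪ m ∩ p, k ∪ k ∩ p ∪ m ∪ m ∪ p ∪ r(k, m, m)), k ∩ m ∩ m ∩ m ∩ r(p, k, m) ∪ r(r(m, k, p), m ∩ p ∩ p, k ∩ k ∩ m ∩ p) ∪ r(r(m, m, m), k ∪ k ∪ k, k ∪ k ∪ p), m ∩ m ∩ m ∪ m ∩ p ∩ p ∩ p ∩ r(k, k, k) ∪ p ∪ p ∪ r(p, m, p))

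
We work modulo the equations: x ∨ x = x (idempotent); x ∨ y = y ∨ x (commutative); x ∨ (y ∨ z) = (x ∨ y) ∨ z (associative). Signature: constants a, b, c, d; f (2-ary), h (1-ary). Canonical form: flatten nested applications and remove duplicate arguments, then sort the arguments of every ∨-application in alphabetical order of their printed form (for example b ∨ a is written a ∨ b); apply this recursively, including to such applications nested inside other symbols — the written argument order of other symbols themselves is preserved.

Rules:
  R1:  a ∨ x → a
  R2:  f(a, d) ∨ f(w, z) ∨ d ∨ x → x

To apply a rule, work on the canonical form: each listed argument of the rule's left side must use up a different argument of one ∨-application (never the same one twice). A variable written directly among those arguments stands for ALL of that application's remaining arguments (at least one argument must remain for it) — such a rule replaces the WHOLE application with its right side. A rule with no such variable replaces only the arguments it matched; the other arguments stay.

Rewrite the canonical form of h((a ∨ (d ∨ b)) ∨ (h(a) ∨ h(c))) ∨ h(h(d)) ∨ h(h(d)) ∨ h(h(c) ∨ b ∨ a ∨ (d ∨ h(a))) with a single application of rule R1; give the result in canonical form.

Answer: h(a) ∨ h(h(d))

Derivation:
Canonical form:  h(a ∨ b ∨ d ∨ h(a) ∨ h(c)) ∨ h(h(d))
Match R1:  consume a;  x := b ∨ d ∨ h(a) ∨ h(c)
Every leftover argument binds to the variable; the entire application is replaced.
Giving:  h(a) ∨ h(h(d))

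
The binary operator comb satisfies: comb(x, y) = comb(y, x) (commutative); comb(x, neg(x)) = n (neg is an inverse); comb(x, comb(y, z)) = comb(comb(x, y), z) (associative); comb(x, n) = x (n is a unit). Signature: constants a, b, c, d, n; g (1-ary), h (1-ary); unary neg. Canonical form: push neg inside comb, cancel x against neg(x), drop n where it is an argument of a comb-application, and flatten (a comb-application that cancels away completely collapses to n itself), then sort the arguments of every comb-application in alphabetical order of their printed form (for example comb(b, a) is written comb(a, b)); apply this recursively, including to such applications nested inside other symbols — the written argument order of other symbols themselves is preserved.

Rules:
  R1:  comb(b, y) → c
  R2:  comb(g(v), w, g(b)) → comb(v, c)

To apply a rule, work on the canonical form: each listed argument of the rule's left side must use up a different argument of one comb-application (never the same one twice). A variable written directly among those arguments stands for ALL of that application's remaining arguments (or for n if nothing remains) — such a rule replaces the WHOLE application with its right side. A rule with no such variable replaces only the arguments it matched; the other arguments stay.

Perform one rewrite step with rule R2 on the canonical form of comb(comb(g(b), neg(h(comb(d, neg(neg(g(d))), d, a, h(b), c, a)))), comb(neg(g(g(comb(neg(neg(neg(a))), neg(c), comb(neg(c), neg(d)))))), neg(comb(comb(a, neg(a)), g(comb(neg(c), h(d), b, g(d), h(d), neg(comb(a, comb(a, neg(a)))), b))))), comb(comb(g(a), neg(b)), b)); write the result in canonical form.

Canonical form:  comb(g(a), g(b), neg(g(comb(b, b, g(d), h(d), h(d), neg(a), neg(c)))), neg(g(g(comb(neg(a), neg(c), neg(c), neg(d))))), neg(h(comb(a, a, c, d, d, g(d), h(b)))))
R2 matches:  uses g(a), g(b);  v := a, w := comb(neg(g(comb(b, b, g(d), h(d), h(d), neg(a), neg(c)))), neg(g(g(comb(neg(a), neg(c), neg(c), neg(d))))), neg(h(comb(a, a, c, d, d, g(d), h(b)))))
The variable takes the whole remainder — replace the entire application.
Result:  comb(a, c)

Answer: comb(a, c)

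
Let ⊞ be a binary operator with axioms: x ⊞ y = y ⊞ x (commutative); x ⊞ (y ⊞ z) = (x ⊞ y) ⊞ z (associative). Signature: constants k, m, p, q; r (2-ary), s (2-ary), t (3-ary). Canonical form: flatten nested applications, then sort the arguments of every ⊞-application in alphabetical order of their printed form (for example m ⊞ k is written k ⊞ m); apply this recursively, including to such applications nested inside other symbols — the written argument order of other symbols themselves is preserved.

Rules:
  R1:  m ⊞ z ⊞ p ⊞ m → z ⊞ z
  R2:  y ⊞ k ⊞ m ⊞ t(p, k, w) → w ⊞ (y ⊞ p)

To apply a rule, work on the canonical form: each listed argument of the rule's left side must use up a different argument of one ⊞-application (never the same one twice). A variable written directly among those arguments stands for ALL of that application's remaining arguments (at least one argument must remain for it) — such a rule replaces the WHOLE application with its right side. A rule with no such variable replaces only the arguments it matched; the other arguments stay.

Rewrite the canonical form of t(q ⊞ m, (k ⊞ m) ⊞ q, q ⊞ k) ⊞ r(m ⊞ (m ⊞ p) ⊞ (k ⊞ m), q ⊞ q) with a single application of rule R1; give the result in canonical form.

Answer: r(k ⊞ k ⊞ m ⊞ m, q ⊞ q) ⊞ t(m ⊞ q, k ⊞ m ⊞ q, k ⊞ q)

Derivation:
Canonical form:  r(k ⊞ m ⊞ m ⊞ m ⊞ p, q ⊞ q) ⊞ t(m ⊞ q, k ⊞ m ⊞ q, k ⊞ q)
Match R1:  consume m, m, p;  z := k ⊞ m
Every leftover argument binds to the variable; the entire application is replaced.
New term:  r(k ⊞ k ⊞ m ⊞ m, q ⊞ q) ⊞ t(m ⊞ q, k ⊞ m ⊞ q, k ⊞ q)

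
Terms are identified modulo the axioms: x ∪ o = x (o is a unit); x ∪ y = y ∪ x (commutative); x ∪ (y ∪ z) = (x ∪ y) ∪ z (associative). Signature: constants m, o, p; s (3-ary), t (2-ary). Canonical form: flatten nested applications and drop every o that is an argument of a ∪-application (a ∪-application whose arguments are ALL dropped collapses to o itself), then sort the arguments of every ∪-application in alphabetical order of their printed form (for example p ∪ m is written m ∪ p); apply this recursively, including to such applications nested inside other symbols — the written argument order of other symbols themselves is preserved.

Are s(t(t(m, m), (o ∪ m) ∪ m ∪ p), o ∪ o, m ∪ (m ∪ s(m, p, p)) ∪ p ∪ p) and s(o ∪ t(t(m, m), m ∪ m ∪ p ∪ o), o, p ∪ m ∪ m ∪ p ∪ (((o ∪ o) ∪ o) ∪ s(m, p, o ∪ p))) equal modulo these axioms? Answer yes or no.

Answer: yes — both canonical forms are s(t(t(m, m), m ∪ m ∪ p), o, m ∪ m ∪ p ∪ p ∪ s(m, p, p))

Derivation:
Left:  s(t(t(m, m), (o ∪ m) ∪ m ∪ p), o ∪ o, m ∪ (m ∪ s(m, p, p)) ∪ p ∪ p)
  Focus inside:  m ∪ (m ∪ s(m, p, p)) ∪ p ∪ p
  Merge nested applications:  m ∪ m ∪ s(m, p, p) ∪ p ∪ p
  Sort arguments:  m ∪ m ∪ p ∪ p ∪ s(m, p, p)
  Reassemble:  s(t(t(m, m), m ∪ m ∪ p), o, m ∪ m ∪ p ∪ p ∪ s(m, p, p))
Right:  s(o ∪ t(t(m, m), m ∪ m ∪ p ∪ o), o, p ∪ m ∪ m ∪ p ∪ (((o ∪ o) ∪ o) ∪ s(m, p, o ∪ p)))
  Focus inside:  p ∪ m ∪ m ∪ p ∪ (((o ∪ o) ∪ o) ∪ s(m, p, o ∪ p))
  Un-nest:  p ∪ m ∪ m ∪ p ∪ o ∪ o ∪ o ∪ s(m, p, o ∪ p)
  Simplify inside:  s(m, p, o ∪ p)  →  s(m, p, p)
  Units out:  drop o (×3)
  Sort arguments:  m ∪ m ∪ p ∪ p ∪ s(m, p, p)
  Rebuild:  s(t(t(m, m), m ∪ m ∪ p), o, m ∪ m ∪ p ∪ p ∪ s(m, p, p))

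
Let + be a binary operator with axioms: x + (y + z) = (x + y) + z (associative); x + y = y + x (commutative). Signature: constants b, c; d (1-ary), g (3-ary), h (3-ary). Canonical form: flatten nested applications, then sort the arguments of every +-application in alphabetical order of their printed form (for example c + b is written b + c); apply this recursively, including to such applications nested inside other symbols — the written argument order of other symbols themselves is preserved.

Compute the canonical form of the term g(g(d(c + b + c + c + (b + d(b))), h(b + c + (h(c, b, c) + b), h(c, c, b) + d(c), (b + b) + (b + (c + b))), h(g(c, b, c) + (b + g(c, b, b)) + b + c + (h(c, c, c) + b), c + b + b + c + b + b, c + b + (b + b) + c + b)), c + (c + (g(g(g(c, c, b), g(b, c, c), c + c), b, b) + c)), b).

Answer: g(g(d(b + b + c + c + c + d(b)), h(b + b + c + h(c, b, c), d(c) + h(c, c, b), b + b + b + b + c), h(b + b + b + c + g(c, b, b) + g(c, b, c) + h(c, c, c), b + b + b + b + c + c, b + b + b + b + c + c)), c + c + c + g(g(g(c, c, b), g(b, c, c), c + c), b, b), b)

Derivation:
Descend into:  c + (c + (g(g(g(c, c, b), g(b, c, c), c + c), b, b) + c))
Flatten:  c + c + g(g(g(c, c, b), g(b, c, c), c + c), b, b) + c
Sort:  c + c + c + g(g(g(c, c, b), g(b, c, c), c + c), b, b)
Put back:  g(g(d(b + b + c + c + c + d(b)), h(b + b + c + h(c, b, c), d(c) + h(c, c, b), b + b + b + b + c), h(b + b + b + c + g(c, b, b) + g(c, b, c) + h(c, c, c), b + b + b + b + c + c, b + b + b + b + c + c)), c + c + c + g(g(g(c, c, b), g(b, c, c), c + c), b, b), b)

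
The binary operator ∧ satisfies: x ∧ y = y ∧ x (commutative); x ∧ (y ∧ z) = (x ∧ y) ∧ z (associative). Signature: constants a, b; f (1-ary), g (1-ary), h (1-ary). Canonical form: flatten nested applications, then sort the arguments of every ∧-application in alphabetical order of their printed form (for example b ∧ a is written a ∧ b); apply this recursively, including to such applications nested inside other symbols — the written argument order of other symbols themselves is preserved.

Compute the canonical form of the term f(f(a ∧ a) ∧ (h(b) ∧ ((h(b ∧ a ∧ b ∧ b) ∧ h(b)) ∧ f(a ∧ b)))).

Answer: f(f(a ∧ a) ∧ f(a ∧ b) ∧ h(a ∧ b ∧ b ∧ b) ∧ h(b) ∧ h(b))

Derivation:
Descend into:  f(a ∧ a) ∧ (h(b) ∧ ((h(b ∧ a ∧ b ∧ b) ∧ h(b)) ∧ f(a ∧ b)))
Flatten:  f(a ∧ a) ∧ h(b) ∧ h(b ∧ a ∧ b ∧ b) ∧ h(b) ∧ f(a ∧ b)
Inside:  h(b ∧ a ∧ b ∧ b)  →  h(a ∧ b ∧ b ∧ b)
Sort:  f(a ∧ a) ∧ f(a ∧ b) ∧ h(a ∧ b ∧ b ∧ b) ∧ h(b) ∧ h(b)
Reassemble:  f(f(a ∧ a) ∧ f(a ∧ b) ∧ h(a ∧ b ∧ b ∧ b) ∧ h(b) ∧ h(b))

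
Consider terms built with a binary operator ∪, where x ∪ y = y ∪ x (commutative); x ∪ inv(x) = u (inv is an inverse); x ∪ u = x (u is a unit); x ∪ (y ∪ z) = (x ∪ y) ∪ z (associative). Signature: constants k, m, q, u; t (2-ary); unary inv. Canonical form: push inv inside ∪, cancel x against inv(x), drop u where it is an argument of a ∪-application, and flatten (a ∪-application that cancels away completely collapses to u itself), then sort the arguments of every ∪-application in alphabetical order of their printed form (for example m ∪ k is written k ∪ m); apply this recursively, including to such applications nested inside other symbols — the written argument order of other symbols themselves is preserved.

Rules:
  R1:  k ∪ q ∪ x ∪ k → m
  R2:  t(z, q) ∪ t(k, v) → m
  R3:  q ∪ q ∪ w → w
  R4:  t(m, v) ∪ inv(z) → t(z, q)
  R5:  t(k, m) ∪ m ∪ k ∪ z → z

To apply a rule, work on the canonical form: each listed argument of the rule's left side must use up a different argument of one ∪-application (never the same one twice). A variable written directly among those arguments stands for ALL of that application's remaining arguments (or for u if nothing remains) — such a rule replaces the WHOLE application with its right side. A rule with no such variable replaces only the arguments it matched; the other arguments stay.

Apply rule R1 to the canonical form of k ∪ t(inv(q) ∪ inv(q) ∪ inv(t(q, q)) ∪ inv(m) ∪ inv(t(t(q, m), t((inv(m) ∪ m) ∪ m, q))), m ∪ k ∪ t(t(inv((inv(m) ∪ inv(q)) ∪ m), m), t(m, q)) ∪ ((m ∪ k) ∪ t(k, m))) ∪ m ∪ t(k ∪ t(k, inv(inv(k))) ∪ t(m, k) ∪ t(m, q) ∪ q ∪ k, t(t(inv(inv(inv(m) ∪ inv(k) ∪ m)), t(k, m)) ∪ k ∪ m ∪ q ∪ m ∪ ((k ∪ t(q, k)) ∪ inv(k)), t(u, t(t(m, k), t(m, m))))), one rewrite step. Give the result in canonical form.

Canonical form:  k ∪ m ∪ t(inv(m) ∪ inv(q) ∪ inv(q) ∪ inv(t(q, q)) ∪ inv(t(t(q, m), t(m, q))), k ∪ k ∪ m ∪ m ∪ t(k, m) ∪ t(t(q, m), t(m, q))) ∪ t(k ∪ k ∪ q ∪ t(k, k) ∪ t(m, k) ∪ t(m, q), t(k ∪ m ∪ m ∪ q ∪ t(inv(k), t(k, m)) ∪ t(q, k), t(u, t(t(m, k), t(m, m)))))
Match R1:  consume k, k, q;  x := t(k, k) ∪ t(m, k) ∪ t(m, q)
The extension variable absorbs all remaining arguments, so the whole application is rewritten.
Giving:  k ∪ m ∪ t(inv(m) ∪ inv(q) ∪ inv(q) ∪ inv(t(q, q)) ∪ inv(t(t(q, m), t(m, q))), k ∪ k ∪ m ∪ m ∪ t(k, m) ∪ t(t(q, m), t(m, q))) ∪ t(m, t(k ∪ m ∪ m ∪ q ∪ t(inv(k), t(k, m)) ∪ t(q, k), t(u, t(t(m, k), t(m, m)))))

Answer: k ∪ m ∪ t(inv(m) ∪ inv(q) ∪ inv(q) ∪ inv(t(q, q)) ∪ inv(t(t(q, m), t(m, q))), k ∪ k ∪ m ∪ m ∪ t(k, m) ∪ t(t(q, m), t(m, q))) ∪ t(m, t(k ∪ m ∪ m ∪ q ∪ t(inv(k), t(k, m)) ∪ t(q, k), t(u, t(t(m, k), t(m, m)))))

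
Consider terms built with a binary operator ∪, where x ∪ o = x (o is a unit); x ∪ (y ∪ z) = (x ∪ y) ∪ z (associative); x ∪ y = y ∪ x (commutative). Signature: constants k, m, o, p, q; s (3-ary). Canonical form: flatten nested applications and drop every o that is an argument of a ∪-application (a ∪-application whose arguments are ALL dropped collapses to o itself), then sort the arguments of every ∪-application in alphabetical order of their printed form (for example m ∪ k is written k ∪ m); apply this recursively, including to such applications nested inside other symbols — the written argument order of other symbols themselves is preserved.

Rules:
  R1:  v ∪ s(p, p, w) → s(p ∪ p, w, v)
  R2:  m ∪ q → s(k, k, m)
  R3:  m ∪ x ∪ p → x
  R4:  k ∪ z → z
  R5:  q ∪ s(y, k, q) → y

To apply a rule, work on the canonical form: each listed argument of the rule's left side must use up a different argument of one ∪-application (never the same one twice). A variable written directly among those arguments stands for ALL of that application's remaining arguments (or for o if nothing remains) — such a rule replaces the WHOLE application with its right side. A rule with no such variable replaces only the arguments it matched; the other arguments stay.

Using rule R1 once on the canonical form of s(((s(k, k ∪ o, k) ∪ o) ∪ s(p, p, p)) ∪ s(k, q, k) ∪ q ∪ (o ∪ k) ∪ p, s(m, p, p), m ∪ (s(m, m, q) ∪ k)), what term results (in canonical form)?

Answer: s(s(p ∪ p, p, k ∪ p ∪ q ∪ s(k, k, k) ∪ s(k, q, k)), s(m, p, p), k ∪ m ∪ s(m, m, q))

Derivation:
Canonical form:  s(k ∪ p ∪ q ∪ s(k, k, k) ∪ s(k, q, k) ∪ s(p, p, p), s(m, p, p), k ∪ m ∪ s(m, m, q))
Apply R1:  consuming s(p, p, p);  v := k ∪ p ∪ q ∪ s(k, k, k) ∪ s(k, q, k), w := p
The variable takes the whole remainder — replace the entire application.
New term:  s(s(p ∪ p, p, k ∪ p ∪ q ∪ s(k, k, k) ∪ s(k, q, k)), s(m, p, p), k ∪ m ∪ s(m, m, q))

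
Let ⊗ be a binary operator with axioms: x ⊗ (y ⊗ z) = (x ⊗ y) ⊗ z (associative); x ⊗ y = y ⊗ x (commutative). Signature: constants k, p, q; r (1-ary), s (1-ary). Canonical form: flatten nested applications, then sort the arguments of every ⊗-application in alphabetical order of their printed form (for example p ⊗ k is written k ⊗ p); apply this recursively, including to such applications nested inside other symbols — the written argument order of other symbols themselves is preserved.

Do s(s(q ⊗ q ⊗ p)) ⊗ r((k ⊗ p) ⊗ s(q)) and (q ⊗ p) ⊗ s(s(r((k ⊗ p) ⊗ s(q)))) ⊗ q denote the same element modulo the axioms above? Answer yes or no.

Left:  s(s(q ⊗ q ⊗ p)) ⊗ r((k ⊗ p) ⊗ s(q))
  Inside:  s(s(q ⊗ q ⊗ p))  →  s(s(p ⊗ q ⊗ q))
  Inside:  r((k ⊗ p) ⊗ s(q))  →  r(k ⊗ p ⊗ s(q))
  Order the arguments:  r(k ⊗ p ⊗ s(q)) ⊗ s(s(p ⊗ q ⊗ q))
Right:  (q ⊗ p) ⊗ s(s(r((k ⊗ p) ⊗ s(q)))) ⊗ q
  Merge nested applications:  q ⊗ p ⊗ s(s(r((k ⊗ p) ⊗ s(q)))) ⊗ q
  Simplify inside:  s(s(r((k ⊗ p) ⊗ s(q))))  →  s(s(r(k ⊗ p ⊗ s(q))))
  Sort:  p ⊗ q ⊗ q ⊗ s(s(r(k ⊗ p ⊗ s(q))))

Answer: no — r(k ⊗ p ⊗ s(q)) ⊗ s(s(p ⊗ q ⊗ q)) vs p ⊗ q ⊗ q ⊗ s(s(r(k ⊗ p ⊗ s(q))))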